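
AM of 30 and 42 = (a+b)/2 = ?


AM = (30 + 42)/2 = 72/2 = 36

AM = 36


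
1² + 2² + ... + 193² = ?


n = 193
n(n+1)(2n+1)/6 = 193×194×387/6
= 14490054/6 = 2415009

Σk² = 2415009


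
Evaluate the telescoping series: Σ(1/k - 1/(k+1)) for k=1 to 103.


Telescoping: adjacent terms cancel.
= 1/1 - 1/104
= 1 - 1/104 = 103/104

Sum = 103/104


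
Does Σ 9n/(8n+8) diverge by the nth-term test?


lim(n→∞) 9n/(8n+8) = 9/8 = 9/8  (divide numerator and denominator by n)
lim aₙ = 9/8 ≠ 0 → series DIVERGES

Diverges (lim aₙ = 9/8 ≠ 0)


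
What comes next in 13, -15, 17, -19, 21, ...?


Pattern: alternating sign, magnitude arithmetic (d=2)
Terms: 13, -15, 17, -19, 21
Next term = -23

Next term = -23


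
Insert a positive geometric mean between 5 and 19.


GM = √(5×19) = √95 = 9.7468

GM = 9.7468


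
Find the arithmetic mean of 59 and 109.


AM = (59 + 109)/2 = 168/2 = 84

AM = 84


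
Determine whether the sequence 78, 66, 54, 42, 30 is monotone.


Differences: -12, -12, -12, -12
All differences < 0 → strictly DECREASING

Monotonically decreasing


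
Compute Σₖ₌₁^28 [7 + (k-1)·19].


aₙ = 7 + (28-1)×19 = 520
Sₙ = n(a₁+aₙ)/2 = 28×(7+520)/2
= 28×527/2 = 7378

S_28 = 7378


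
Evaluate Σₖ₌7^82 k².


Σₖ₌7^82 k² = Σₖ₌₁^82 k² − Σₖ₌₁^6 k²
= 82·83·165/6 − 6·7·13/6
= 187165 − 91 = 187074

Σk² = 187074


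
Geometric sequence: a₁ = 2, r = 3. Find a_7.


aₙ = a₁·r^(n-1)
= 2×3^6
= 2×729
= 1458

a_7 = 1458


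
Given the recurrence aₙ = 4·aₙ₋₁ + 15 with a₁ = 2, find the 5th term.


Computing step by step:
a_1 = 2
a_2 = 23
a_3 = 107
a_4 = 443
a_5 = 1787


a_5 = 1787


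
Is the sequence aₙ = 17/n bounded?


a₁ = 17, a₂ = 17/2, a₃ = 17/3, ...
0 < aₙ ≤ 17 for all n ≥ 1
Lower bound: 0, Upper bound: 17
The sequence IS bounded

Bounded (0 < aₙ ≤ 17)


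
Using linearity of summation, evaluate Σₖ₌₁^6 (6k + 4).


Σ(6k+4) = 6·Σk + 4·n
= 6·21 + 4·6
= 126 + 24 = 150

Σ = 150


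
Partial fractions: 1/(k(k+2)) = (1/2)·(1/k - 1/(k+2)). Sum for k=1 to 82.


1/(k(k+2)) = (1/2)·(1/k - 1/(k+2)) (partial fractions)
Telescoping: Σ = (1/2)·(1 + 1/2 - 1/83 - 1/84) = 10291/13944

Sum = 10291/13944


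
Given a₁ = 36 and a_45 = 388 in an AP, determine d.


d = (aₙ - a₁)/(n-1)
= (388 - 36)/(45-1)
= 352/44 = 8

d = 8


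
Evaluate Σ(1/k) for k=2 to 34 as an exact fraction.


Σₖ₌2^34 1/k = 1/2 + 1/3 + 1/4 + ... + 1/34
= 40934600117149/13127595717600
≈ 3.1182

Sum = 40934600117149/13127595717600 ≈ 3.1182


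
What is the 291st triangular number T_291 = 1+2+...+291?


n(n+1)/2 = 291×292/2 = 84972/2 = 42486

Σk = 42486


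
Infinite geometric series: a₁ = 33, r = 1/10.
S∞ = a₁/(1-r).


S∞ = a₁/(1-r) = 33/(1 - 1/10)
= 33/(9/10)
= 110/3

S∞ = 110/3


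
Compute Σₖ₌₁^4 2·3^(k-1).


Sₙ = 2×(3^4 - 1)/(3 - 1)
= 2×(81 - 1)/2
= 2×80/2
= 80

S_4 = 80


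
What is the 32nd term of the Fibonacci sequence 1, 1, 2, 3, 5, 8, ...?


Fibonacci sequence: 1, 1, 2, 3, 5, 8, 13, 21, 34, 55, 89, ...
F(32) = 2178309

F(32) = 2178309


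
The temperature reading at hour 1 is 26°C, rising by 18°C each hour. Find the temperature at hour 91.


aₙ = a₁ + (n-1)d
= 26 + (91-1)×18
= 26 + 1620
= 1646

a_91 = 1646


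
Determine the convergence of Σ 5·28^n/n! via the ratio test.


aₙ = 5·28^n/n!
a_{n+1}/aₙ = 28^(n+1)/(n+1)! × n!/28^n  (constant 5 cancels)
= 28/(n+1)
L = lim(n→∞) 28/(n+1) = 0
L < 1 → series CONVERGES

Converges (ratio test: L = 0 < 1)


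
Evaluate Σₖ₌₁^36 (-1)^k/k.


S = -1 + 1/2 - 1/3 + 1/4 - 1/5 + 1/6 - 1/7 + 1/8 ± ...
= -0.6795
(Full series converges to -ln(2) ≈ -0.6931)

S_36 = -0.6795


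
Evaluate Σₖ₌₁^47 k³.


n(n+1)/2 = 47×48/2 = 1128
Σk³ = 1128² = 1272384

Σk³ = 1272384


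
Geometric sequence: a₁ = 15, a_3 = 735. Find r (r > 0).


r^(n-1) = aₙ/a₁
r^2 = 735/15 = 49
r = 49^(1/2)
= ±7; taking r > 0 gives r = 7

r = 7


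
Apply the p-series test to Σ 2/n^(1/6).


p-series test: Σ c/n^p converges if p > 1, diverges if p ≤ 1 (constant c > 0 doesn't affect convergence).
p = 1/6
1/6 ≤ 1 → DIVERGES

Diverges (p = 1/6 ≤ 1)


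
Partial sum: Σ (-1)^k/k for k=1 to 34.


S = -1 + 1/2 - 1/3 + 1/4 - 1/5 + 1/6 - 1/7 + 1/8 ± ...
= -0.6787
(Full series converges to -ln(2) ≈ -0.6931)

S_34 = -0.6787


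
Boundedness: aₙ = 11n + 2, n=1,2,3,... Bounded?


aₙ = 11n + 2 → as n→∞, aₙ→∞
No finite upper bound exists
The sequence is UNBOUNDED

Unbounded (aₙ → ∞ as n → ∞)


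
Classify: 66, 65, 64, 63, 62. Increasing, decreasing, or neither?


Differences: -1, -1, -1, -1
All differences < 0 → strictly DECREASING

Monotonically decreasing


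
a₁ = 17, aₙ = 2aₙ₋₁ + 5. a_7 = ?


Computing step by step:
a_1 = 17
a_2 = 39
a_3 = 83
a_4 = 171
a_5 = 347
a_6 = 699
a_7 = 1403


a_7 = 1403


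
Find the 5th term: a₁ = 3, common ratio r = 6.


aₙ = a₁·r^(n-1)
= 3×6^4
= 3×1296
= 3888

a_5 = 3888


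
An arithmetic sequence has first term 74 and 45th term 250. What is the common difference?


d = (aₙ - a₁)/(n-1)
= (250 - 74)/(45-1)
= 176/44 = 4

d = 4


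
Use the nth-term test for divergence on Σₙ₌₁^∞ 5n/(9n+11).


lim(n→∞) 5n/(9n+11) = 5/9 = 5/9  (divide numerator and denominator by n)
lim aₙ = 5/9 ≠ 0 → series DIVERGES

Diverges (lim aₙ = 5/9 ≠ 0)


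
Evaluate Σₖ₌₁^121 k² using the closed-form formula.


n = 121
n(n+1)(2n+1)/6 = 121×122×243/6
= 3587166/6 = 597861

Σk² = 597861


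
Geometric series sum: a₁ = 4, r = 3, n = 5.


Sₙ = 4×(3^5 - 1)/(3 - 1)
= 4×(243 - 1)/2
= 4×242/2
= 484

S_5 = 484


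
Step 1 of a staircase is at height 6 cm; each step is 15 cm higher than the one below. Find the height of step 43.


aₙ = a₁ + (n-1)d
= 6 + (43-1)×15
= 6 + 630
= 636

a_43 = 636


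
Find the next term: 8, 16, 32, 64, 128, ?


Pattern: powers of 2: 2ⁿ
Terms: 8, 16, 32, 64, 128
Next term = 256

Next term = 256


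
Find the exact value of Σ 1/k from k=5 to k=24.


Σₖ₌5^24 1/k = 1/5 + 1/6 + 1/7 + ... + 1/24
= 604180055/356948592
≈ 1.6926

Sum = 604180055/356948592 ≈ 1.6926


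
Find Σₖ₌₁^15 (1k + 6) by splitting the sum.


Σ(1k+6) = 1·Σk + 6·n
= 1·120 + 6·15
= 120 + 90 = 210

Σ = 210


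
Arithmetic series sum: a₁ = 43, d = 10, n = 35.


aₙ = 43 + (35-1)×10 = 383
Sₙ = n(a₁+aₙ)/2 = 35×(43+383)/2
= 35×426/2 = 7455

S_35 = 7455


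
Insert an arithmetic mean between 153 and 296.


AM = (153 + 296)/2 = 449/2 = 224.5

AM = 224.5


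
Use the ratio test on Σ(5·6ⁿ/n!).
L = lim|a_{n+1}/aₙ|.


aₙ = 5·6^n/n!
a_{n+1}/aₙ = 6^(n+1)/(n+1)! × n!/6^n  (constant 5 cancels)
= 6/(n+1)
L = lim(n→∞) 6/(n+1) = 0
L < 1 → series CONVERGES

Converges (ratio test: L = 0 < 1)


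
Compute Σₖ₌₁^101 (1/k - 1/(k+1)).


Telescoping: adjacent terms cancel.
= 1/1 - 1/102
= 1 - 1/102 = 101/102

Sum = 101/102


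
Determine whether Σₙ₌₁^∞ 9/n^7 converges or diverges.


p-series test: Σ c/n^p converges if p > 1, diverges if p ≤ 1 (constant c > 0 doesn't affect convergence).
p = 7
7 > 1 → CONVERGES

Converges (p = 7 > 1)


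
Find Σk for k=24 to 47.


Σₖ₌24^47 k = Σₖ₌₁^47 k − Σₖ₌₁^23 k
= 47·48/2 − 23·24/2
= 1128 − 276 = 852

Σk = 852


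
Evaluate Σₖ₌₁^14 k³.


n(n+1)/2 = 14×15/2 = 105
Σk³ = 105² = 11025

Σk³ = 11025


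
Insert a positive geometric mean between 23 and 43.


GM = √(23×43) = √989 = 31.4484

GM = 31.4484


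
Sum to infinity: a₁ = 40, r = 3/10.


S∞ = a₁/(1-r) = 40/(1 - 3/10)
= 40/(7/10)
= 400/7

S∞ = 400/7


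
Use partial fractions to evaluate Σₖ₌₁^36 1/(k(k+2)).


1/(k(k+2)) = (1/2)·(1/k - 1/(k+2)) (partial fractions)
Telescoping: Σ = (1/2)·(1 + 1/2 - 1/37 - 1/38) = 1017/1406

Sum = 1017/1406


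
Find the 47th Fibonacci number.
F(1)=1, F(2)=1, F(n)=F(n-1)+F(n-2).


Fibonacci sequence: 1, 1, 2, 3, 5, 8, 13, 21, 34, 55, 89, ...
F(47) = 2971215073

F(47) = 2971215073


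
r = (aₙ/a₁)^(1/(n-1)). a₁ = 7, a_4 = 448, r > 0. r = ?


r^(n-1) = aₙ/a₁
r^3 = 448/7 = 64
r = 64^(1/3)
= 4

r = 4


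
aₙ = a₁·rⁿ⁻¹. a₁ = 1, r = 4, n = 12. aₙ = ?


aₙ = a₁·r^(n-1)
= 1×4^11
= 1×4194304
= 4194304

a_12 = 4194304


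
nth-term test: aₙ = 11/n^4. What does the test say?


lim(n→∞) 11/n^4 = 0
lim aₙ = 0 → nth-term test is INCONCLUSIVE
(Need other tests; this is actually a convergent p-series with p=4 > 1)

Inconclusive (lim aₙ = 0; need another test)


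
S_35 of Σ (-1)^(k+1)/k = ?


S = 1 - 1/2 + 1/3 - 1/4 + 1/5 - 1/6 + 1/7 - 1/8 ± ...
= 0.7072
(Full series converges to +ln(2) ≈ +0.6931)

S_35 = 0.7072


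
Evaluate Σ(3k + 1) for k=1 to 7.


Σ(3k+1) = 3·Σk + 1·n
= 3·28 + 1·7
= 84 + 7 = 91

Σ = 91


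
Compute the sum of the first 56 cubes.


n(n+1)/2 = 56×57/2 = 1596
Σk³ = 1596² = 2547216

Σk³ = 2547216


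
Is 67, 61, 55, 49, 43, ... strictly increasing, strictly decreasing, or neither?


Differences: -6, -6, -6, -6
All differences < 0 → strictly DECREASING

Monotonically decreasing


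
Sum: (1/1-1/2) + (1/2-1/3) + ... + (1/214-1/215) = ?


Telescoping: adjacent terms cancel.
= 1/1 - 1/215
= 1 - 1/215 = 214/215

Sum = 214/215


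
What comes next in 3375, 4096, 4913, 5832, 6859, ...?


Pattern: perfect cubes: n³
Terms: 3375, 4096, 4913, 5832, 6859
Next term = 8000

Next term = 8000


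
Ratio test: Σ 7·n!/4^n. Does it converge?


aₙ = 7·n!/4^n
a_{n+1}/aₙ = (n+1)!/4^(n+1) × 4^n/n!  (constant 7 cancels)
= (n+1)/4
L = lim(n→∞) (n+1)/4 = ∞
L > 1 → series DIVERGES

Diverges (ratio test: L = ∞ > 1)


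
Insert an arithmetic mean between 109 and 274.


AM = (109 + 274)/2 = 383/2 = 191.5

AM = 191.5


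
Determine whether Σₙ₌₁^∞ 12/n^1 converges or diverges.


p-series test: Σ c/n^p converges if p > 1, diverges if p ≤ 1 (constant c > 0 doesn't affect convergence).
p = 1
1 ≤ 1 → DIVERGES

Diverges (p = 1 ≤ 1)


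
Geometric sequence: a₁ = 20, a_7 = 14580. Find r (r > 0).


r^(n-1) = aₙ/a₁
r^6 = 14580/20 = 729
r = 729^(1/6)
= ±3; taking r > 0 gives r = 3

r = 3


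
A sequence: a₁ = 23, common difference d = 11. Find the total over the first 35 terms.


aₙ = 23 + (35-1)×11 = 397
Sₙ = n(a₁+aₙ)/2 = 35×(23+397)/2
= 35×420/2 = 7350

S_35 = 7350


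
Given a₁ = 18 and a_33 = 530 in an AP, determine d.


d = (aₙ - a₁)/(n-1)
= (530 - 18)/(33-1)
= 512/32 = 16

d = 16


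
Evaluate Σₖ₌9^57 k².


Σₖ₌9^57 k² = Σₖ₌₁^57 k² − Σₖ₌₁^8 k²
= 57·58·115/6 − 8·9·17/6
= 63365 − 204 = 63161

Σk² = 63161


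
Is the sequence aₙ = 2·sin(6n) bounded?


For all n, -1 ≤ sin(6n) ≤ 1, so -2 ≤ 2·sin(6n) ≤ 2
Lower bound: -2, Upper bound: 2
The sequence IS bounded

Bounded (-2 ≤ aₙ ≤ 2)


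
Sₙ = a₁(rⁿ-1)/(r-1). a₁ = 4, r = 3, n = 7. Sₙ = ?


Sₙ = 4×(3^7 - 1)/(3 - 1)
= 4×(2187 - 1)/2
= 4×2186/2
= 4372

S_7 = 4372


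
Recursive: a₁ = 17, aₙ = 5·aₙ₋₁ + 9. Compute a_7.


Computing step by step:
a_1 = 17
a_2 = 94
a_3 = 479
a_4 = 2404
a_5 = 12029
a_6 = 60154
a_7 = 300779


a_7 = 300779


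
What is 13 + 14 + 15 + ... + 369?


Σₖ₌13^369 k = Σₖ₌₁^369 k − Σₖ₌₁^12 k
= 369·370/2 − 12·13/2
= 68265 − 78 = 68187

Σk = 68187


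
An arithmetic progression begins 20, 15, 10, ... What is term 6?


aₙ = a₁ + (n-1)d
= 20 + (6-1)×-5
= 20 - 25
= -5

a_6 = -5


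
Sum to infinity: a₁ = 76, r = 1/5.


S∞ = a₁/(1-r) = 76/(1 - 1/5)
= 76/(4/5)
= 95

S∞ = 95


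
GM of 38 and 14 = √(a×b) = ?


GM = √(38×14) = √532 = 23.0651

GM = 23.0651


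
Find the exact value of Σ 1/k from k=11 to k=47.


Σₖ₌11^47 1/k = 1/11 + 1/12 + 1/13 + ... + 1/47
= 668063497598133037223/442720643463713815200
≈ 1.509

Sum = 668063497598133037223/442720643463713815200 ≈ 1.509


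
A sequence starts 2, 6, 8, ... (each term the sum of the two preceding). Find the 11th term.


Computing iteratively: 2, 6, 8, 14, 22, 36, 58, 94, 152, 246, 398
a_11 = 398

a_11 = 398


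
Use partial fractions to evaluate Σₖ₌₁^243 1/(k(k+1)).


1/(k(k+1)) = 1/k - 1/(k+1) (partial fractions)
Telescoping: Σ = 1 - 1/244 = 243/244

Sum = 243/244


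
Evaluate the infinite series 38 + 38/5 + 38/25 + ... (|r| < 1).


S∞ = a₁/(1-r) = 38/(1 - 1/5)
= 38/(4/5)
= 95/2

S∞ = 95/2


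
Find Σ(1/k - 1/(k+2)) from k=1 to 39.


Telescoping with gap 2: two head and two tail terms survive.
= (1 + 1/2) - (1/40 + 1/41)
= 3/2 - 1/40 - 1/41 = 2379/1640

Sum = 2379/1640


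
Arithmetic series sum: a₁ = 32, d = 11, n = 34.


aₙ = 32 + (34-1)×11 = 395
Sₙ = n(a₁+aₙ)/2 = 34×(32+395)/2
= 34×427/2 = 7259

S_34 = 7259


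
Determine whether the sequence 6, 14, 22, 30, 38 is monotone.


Differences: 8, 8, 8, 8
All differences > 0 → strictly INCREASING

Monotonically increasing


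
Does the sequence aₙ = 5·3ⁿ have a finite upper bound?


aₙ = 5·3ⁿ → as n→∞, aₙ→∞ (since base 3 > 1)
No finite upper bound exists
The sequence is UNBOUNDED

Unbounded (aₙ → ∞ as n → ∞)


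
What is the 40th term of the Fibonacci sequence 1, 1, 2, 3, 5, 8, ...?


Fibonacci sequence: 1, 1, 2, 3, 5, 8, 13, 21, 34, 55, 89, ...
F(40) = 102334155

F(40) = 102334155


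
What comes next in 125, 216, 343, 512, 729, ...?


Pattern: perfect cubes: n³
Terms: 125, 216, 343, 512, 729
Next term = 1000

Next term = 1000


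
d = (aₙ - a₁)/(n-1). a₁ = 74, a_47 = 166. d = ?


d = (aₙ - a₁)/(n-1)
= (166 - 74)/(47-1)
= 92/46 = 2

d = 2


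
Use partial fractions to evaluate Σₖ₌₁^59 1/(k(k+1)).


1/(k(k+1)) = 1/k - 1/(k+1) (partial fractions)
Telescoping: Σ = 1 - 1/60 = 59/60

Sum = 59/60


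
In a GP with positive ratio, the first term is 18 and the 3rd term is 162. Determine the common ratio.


r^(n-1) = aₙ/a₁
r^2 = 162/18 = 9
r = 9^(1/2)
= ±3; taking r > 0 gives r = 3

r = 3


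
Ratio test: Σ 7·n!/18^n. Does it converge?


aₙ = 7·n!/18^n
a_{n+1}/aₙ = (n+1)!/18^(n+1) × 18^n/n!  (constant 7 cancels)
= (n+1)/18
L = lim(n→∞) (n+1)/18 = ∞
L > 1 → series DIVERGES

Diverges (ratio test: L = ∞ > 1)


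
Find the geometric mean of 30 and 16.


GM = √(30×16) = √480 = 21.9089

GM = 21.9089


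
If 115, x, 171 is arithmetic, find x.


AM = (115 + 171)/2 = 286/2 = 143

AM = 143


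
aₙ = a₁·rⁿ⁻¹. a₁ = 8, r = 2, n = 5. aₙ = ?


aₙ = a₁·r^(n-1)
= 8×2^4
= 8×16
= 128

a_5 = 128


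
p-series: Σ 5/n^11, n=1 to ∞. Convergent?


p-series test: Σ c/n^p converges if p > 1, diverges if p ≤ 1 (constant c > 0 doesn't affect convergence).
p = 11
11 > 1 → CONVERGES

Converges (p = 11 > 1)


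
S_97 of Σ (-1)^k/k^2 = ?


S = -1 + 1/4 - 1/9 + 1/16 - 1/25 + 1/36 - 1/49 + 1/64 ± ...
= -0.8225
(Full series converges to -π²/12 ≈ -0.8225)

S_97 = -0.8225


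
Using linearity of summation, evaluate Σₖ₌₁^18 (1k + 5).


Σ(1k+5) = 1·Σk + 5·n
= 1·171 + 5·18
= 171 + 90 = 261

Σ = 261


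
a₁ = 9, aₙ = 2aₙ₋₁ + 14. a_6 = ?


Computing step by step:
a_1 = 9
a_2 = 32
a_3 = 78
a_4 = 170
a_5 = 354
a_6 = 722


a_6 = 722


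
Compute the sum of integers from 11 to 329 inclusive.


Σₖ₌11^329 k = Σₖ₌₁^329 k − Σₖ₌₁^10 k
= 329·330/2 − 10·11/2
= 54285 − 55 = 54230

Σk = 54230


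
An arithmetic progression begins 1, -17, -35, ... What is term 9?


aₙ = a₁ + (n-1)d
= 1 + (9-1)×-18
= 1 - 144
= -143

a_9 = -143


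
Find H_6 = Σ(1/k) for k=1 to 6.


H_6 = 1/1 + 1/2 + 1/3 + 1/4 + 1/5 + 1/6
= 49/20
≈ 2.45

H_6 = 49/20 ≈ 2.45


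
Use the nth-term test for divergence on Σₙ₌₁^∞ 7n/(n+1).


lim(n→∞) 7n/(n+1) = 7/1 = 7  (divide numerator and denominator by n)
lim aₙ = 7 ≠ 0 → series DIVERGES

Diverges (lim aₙ = 7 ≠ 0)


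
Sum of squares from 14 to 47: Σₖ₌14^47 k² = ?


Σₖ₌14^47 k² = Σₖ₌₁^47 k² − Σₖ₌₁^13 k²
= 47·48·95/6 − 13·14·27/6
= 35720 − 819 = 34901

Σk² = 34901


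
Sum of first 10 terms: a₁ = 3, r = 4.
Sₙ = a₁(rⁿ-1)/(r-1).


Sₙ = 3×(4^10 - 1)/(4 - 1)
= 3×(1048576 - 1)/3
= 3×1048575/3
= 1048575

S_10 = 1048575


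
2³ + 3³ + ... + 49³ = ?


Σₖ₌2^49 k³ = [49·50/2]² − [1·2/2]²
= 1500625 − 1 = 1500624

Σk³ = 1500624


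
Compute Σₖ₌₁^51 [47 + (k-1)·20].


aₙ = 47 + (51-1)×20 = 1047
Sₙ = n(a₁+aₙ)/2 = 51×(47+1047)/2
= 51×1094/2 = 27897

S_51 = 27897


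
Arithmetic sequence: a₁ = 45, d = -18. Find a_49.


aₙ = a₁ + (n-1)d
= 45 + (49-1)×-18
= 45 - 864
= -819

a_49 = -819


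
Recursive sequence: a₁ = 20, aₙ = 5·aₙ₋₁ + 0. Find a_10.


Computing step by step:
a_1 = 20
a_2 = 100
a_3 = 500
a_4 = 2500
a_5 = 12500
a_6 = 62500
a_7 = 312500
a_8 = 1562500
a_9 = 7812500
a_10 = 39062500


a_10 = 39062500


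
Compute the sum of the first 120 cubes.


n(n+1)/2 = 120×121/2 = 7260
Σk³ = 7260² = 52707600

Σk³ = 52707600


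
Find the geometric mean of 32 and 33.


GM = √(32×33) = √1056 = 32.4962

GM = 32.4962


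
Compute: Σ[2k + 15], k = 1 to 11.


Σ(2k+15) = 2·Σk + 15·n
= 2·66 + 15·11
= 132 + 165 = 297

Σ = 297


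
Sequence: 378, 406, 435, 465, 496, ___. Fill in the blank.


Pattern: triangular numbers: n(n+1)/2
Terms: 378, 406, 435, 465, 496
Next term = 528

Next term = 528


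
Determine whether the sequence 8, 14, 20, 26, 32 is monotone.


Differences: 6, 6, 6, 6
All differences > 0 → strictly INCREASING

Monotonically increasing


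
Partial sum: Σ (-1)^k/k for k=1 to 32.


S = -1 + 1/2 - 1/3 + 1/4 - 1/5 + 1/6 - 1/7 + 1/8 ± ...
= -0.6778
(Full series converges to -ln(2) ≈ -0.6931)

S_32 = -0.6778


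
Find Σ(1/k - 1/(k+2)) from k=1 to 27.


Telescoping with gap 2: two head and two tail terms survive.
= (1 + 1/2) - (1/28 + 1/29)
= 3/2 - 1/28 - 1/29 = 1161/812

Sum = 1161/812


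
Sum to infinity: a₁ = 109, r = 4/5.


S∞ = a₁/(1-r) = 109/(1 - 4/5)
= 109/(1/5)
= 545

S∞ = 545


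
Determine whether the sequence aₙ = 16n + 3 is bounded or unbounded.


aₙ = 16n + 3 → as n→∞, aₙ→∞
No finite upper bound exists
The sequence is UNBOUNDED

Unbounded (aₙ → ∞ as n → ∞)


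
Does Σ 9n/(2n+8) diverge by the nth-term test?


lim(n→∞) 9n/(2n+8) = 9/2 = 9/2  (divide numerator and denominator by n)
lim aₙ = 9/2 ≠ 0 → series DIVERGES

Diverges (lim aₙ = 9/2 ≠ 0)


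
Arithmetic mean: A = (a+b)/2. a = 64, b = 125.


AM = (64 + 125)/2 = 189/2 = 94.5

AM = 94.5


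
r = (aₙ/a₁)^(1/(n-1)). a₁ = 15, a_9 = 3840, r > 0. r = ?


r^(n-1) = aₙ/a₁
r^8 = 3840/15 = 256
r = 256^(1/8)
= ±2; taking r > 0 gives r = 2

r = 2


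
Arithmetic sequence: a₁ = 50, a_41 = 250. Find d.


d = (aₙ - a₁)/(n-1)
= (250 - 50)/(41-1)
= 200/40 = 5

d = 5


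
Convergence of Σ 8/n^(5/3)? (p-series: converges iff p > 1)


p-series test: Σ c/n^p converges if p > 1, diverges if p ≤ 1 (constant c > 0 doesn't affect convergence).
p = 5/3
5/3 > 1 → CONVERGES

Converges (p = 5/3 > 1)


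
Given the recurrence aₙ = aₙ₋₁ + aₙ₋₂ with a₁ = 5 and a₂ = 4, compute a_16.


Computing iteratively: 5, 4, 9, 13, 22, 35, 57, 92, 149, 241, 390, 631, ...
a_16 = 4325

a_16 = 4325


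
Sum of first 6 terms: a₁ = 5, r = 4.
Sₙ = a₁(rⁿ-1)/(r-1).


Sₙ = 5×(4^6 - 1)/(4 - 1)
= 5×(4096 - 1)/3
= 5×4095/3
= 6825

S_6 = 6825


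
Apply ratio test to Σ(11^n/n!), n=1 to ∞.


aₙ = 11^n/n!
a_{n+1}/aₙ = 11^(n+1)/(n+1)! × n!/11^n
= 11/(n+1)
L = lim(n→∞) 11/(n+1) = 0
L < 1 → series CONVERGES

Converges (ratio test: L = 0 < 1)


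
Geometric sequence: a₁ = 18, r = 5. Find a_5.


aₙ = a₁·r^(n-1)
= 18×5^4
= 18×625
= 11250

a_5 = 11250


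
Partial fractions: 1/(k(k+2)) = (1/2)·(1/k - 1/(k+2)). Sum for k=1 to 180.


1/(k(k+2)) = (1/2)·(1/k - 1/(k+2)) (partial fractions)
Telescoping: Σ = (1/2)·(1 + 1/2 - 1/181 - 1/182) = 24525/32942

Sum = 24525/32942


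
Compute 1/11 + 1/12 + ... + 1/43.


Σₖ₌11^43 1/k = 1/11 + 1/12 + 1/13 + ... + 1/43
= 1216865528621842739/856326196254765600
≈ 1.421

Sum = 1216865528621842739/856326196254765600 ≈ 1.421


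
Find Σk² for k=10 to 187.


Σₖ₌10^187 k² = Σₖ₌₁^187 k² − Σₖ₌₁^9 k²
= 187·188·375/6 − 9·10·19/6
= 2197250 − 285 = 2196965

Σk² = 2196965


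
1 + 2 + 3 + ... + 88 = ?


n(n+1)/2 = 88×89/2 = 7832/2 = 3916

Σk = 3916


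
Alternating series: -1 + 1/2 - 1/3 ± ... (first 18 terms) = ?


S = -1 + 1/2 - 1/3 + 1/4 - 1/5 + 1/6 - 1/7 + 1/8 ± ...
= -0.6661
(Full series converges to -ln(2) ≈ -0.6931)

S_18 = -0.6661


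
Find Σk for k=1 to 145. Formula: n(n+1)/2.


n(n+1)/2 = 145×146/2 = 21170/2 = 10585

Σk = 10585


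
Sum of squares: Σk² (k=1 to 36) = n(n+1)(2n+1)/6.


n = 36
n(n+1)(2n+1)/6 = 36×37×73/6
= 97236/6 = 16206

Σk² = 16206


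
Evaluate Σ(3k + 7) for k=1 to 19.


Σ(3k+7) = 3·Σk + 7·n
= 3·190 + 7·19
= 570 + 133 = 703

Σ = 703


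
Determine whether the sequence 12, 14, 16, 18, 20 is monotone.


Differences: 2, 2, 2, 2
All differences > 0 → strictly INCREASING

Monotonically increasing


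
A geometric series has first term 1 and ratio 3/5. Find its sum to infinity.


S∞ = a₁/(1-r) = 1/(1 - 3/5)
= 1/(2/5)
= 5/2

S∞ = 5/2


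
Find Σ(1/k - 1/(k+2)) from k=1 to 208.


Telescoping with gap 2: two head and two tail terms survive.
= (1 + 1/2) - (1/209 + 1/210)
= 3/2 - 1/209 - 1/210 = 32708/21945

Sum = 32708/21945


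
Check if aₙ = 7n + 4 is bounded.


aₙ = 7n + 4 → as n→∞, aₙ→∞
No finite upper bound exists
The sequence is UNBOUNDED

Unbounded (aₙ → ∞ as n → ∞)


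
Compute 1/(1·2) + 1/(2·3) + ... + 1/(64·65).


1/(k(k+1)) = 1/k - 1/(k+1) (partial fractions)
Telescoping: Σ = 1 - 1/65 = 64/65

Sum = 64/65


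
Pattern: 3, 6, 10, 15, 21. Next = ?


Pattern: triangular numbers: n(n+1)/2
Terms: 3, 6, 10, 15, 21
Next term = 28

Next term = 28


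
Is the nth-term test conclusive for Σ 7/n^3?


lim(n→∞) 7/n^3 = 0
lim aₙ = 0 → nth-term test is INCONCLUSIVE
(Need other tests; this is actually a convergent p-series with p=3 > 1)

Inconclusive (lim aₙ = 0; need another test)


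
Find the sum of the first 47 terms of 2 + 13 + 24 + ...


aₙ = 2 + (47-1)×11 = 508
Sₙ = n(a₁+aₙ)/2 = 47×(2+508)/2
= 47×510/2 = 11985

S_47 = 11985


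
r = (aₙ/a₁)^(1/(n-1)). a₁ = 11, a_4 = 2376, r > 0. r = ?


r^(n-1) = aₙ/a₁
r^3 = 2376/11 = 216
r = 216^(1/3)
= 6

r = 6


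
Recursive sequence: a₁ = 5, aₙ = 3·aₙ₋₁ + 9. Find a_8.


Computing step by step:
a_1 = 5
a_2 = 24
a_3 = 81
a_4 = 252
a_5 = 765
a_6 = 2304
a_7 = 6921
a_8 = 20772


a_8 = 20772


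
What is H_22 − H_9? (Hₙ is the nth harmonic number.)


Σₖ₌10^22 1/k = 1/10 + 1/11 + 1/12 + ... + 1/22
= 200631103/232792560
≈ 0.8618

Sum = 200631103/232792560 ≈ 0.8618


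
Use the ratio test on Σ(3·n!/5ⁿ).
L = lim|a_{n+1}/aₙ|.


aₙ = 3·n!/5^n
a_{n+1}/aₙ = (n+1)!/5^(n+1) × 5^n/n!  (constant 3 cancels)
= (n+1)/5
L = lim(n→∞) (n+1)/5 = ∞
L > 1 → series DIVERGES

Diverges (ratio test: L = ∞ > 1)


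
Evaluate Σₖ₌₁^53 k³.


n(n+1)/2 = 53×54/2 = 1431
Σk³ = 1431² = 2047761

Σk³ = 2047761


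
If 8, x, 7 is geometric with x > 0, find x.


GM = √(8×7) = √56 = 7.4833

GM = 7.4833


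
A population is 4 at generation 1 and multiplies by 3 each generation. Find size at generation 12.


aₙ = a₁·r^(n-1)
= 4×3^11
= 4×177147
= 708588

a_12 = 708588


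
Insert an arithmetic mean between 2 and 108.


AM = (2 + 108)/2 = 110/2 = 55

AM = 55


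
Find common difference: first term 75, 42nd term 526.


d = (aₙ - a₁)/(n-1)
= (526 - 75)/(42-1)
= 451/41 = 11

d = 11


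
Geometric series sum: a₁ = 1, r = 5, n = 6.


Sₙ = 1×(5^6 - 1)/(5 - 1)
= 1×(15625 - 1)/4
= 1×15624/4
= 3906

S_6 = 3906


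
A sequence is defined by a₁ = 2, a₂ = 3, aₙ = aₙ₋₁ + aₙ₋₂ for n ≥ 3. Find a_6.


Computing iteratively: 2, 3, 5, 8, 13, 21
a_6 = 21

a_6 = 21


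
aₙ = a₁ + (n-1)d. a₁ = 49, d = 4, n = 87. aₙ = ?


aₙ = a₁ + (n-1)d
= 49 + (87-1)×4
= 49 + 344
= 393

a_87 = 393


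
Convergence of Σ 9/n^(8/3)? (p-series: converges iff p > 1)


p-series test: Σ c/n^p converges if p > 1, diverges if p ≤ 1 (constant c > 0 doesn't affect convergence).
p = 8/3
8/3 > 1 → CONVERGES

Converges (p = 8/3 > 1)


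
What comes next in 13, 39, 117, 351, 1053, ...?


Pattern: geometric (r=3)
Terms: 13, 39, 117, 351, 1053
Next term = 3159

Next term = 3159


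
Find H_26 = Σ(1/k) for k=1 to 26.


H_26 = 1/1 + 1/2 + 1/3 + ... + 1/26
= 34395742267/8923714800
≈ 3.8544

H_26 = 34395742267/8923714800 ≈ 3.8544


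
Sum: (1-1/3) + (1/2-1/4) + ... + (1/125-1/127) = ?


Telescoping with gap 2: two head and two tail terms survive.
= (1 + 1/2) - (1/126 + 1/127)
= 3/2 - 1/126 - 1/127 = 11875/8001

Sum = 11875/8001


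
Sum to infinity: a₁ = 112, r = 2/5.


S∞ = a₁/(1-r) = 112/(1 - 2/5)
= 112/(3/5)
= 560/3

S∞ = 560/3


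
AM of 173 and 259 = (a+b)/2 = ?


AM = (173 + 259)/2 = 432/2 = 216

AM = 216


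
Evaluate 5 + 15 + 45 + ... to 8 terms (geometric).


Sₙ = 5×(3^8 - 1)/(3 - 1)
= 5×(6561 - 1)/2
= 5×6560/2
= 16400

S_8 = 16400


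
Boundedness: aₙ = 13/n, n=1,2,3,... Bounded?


a₁ = 13, a₂ = 13/2, a₃ = 13/3, ...
0 < aₙ ≤ 13 for all n ≥ 1
Lower bound: 0, Upper bound: 13
The sequence IS bounded

Bounded (0 < aₙ ≤ 13)


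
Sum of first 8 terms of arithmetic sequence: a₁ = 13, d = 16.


aₙ = 13 + (8-1)×16 = 125
Sₙ = n(a₁+aₙ)/2 = 8×(13+125)/2
= 8×138/2 = 552

S_8 = 552


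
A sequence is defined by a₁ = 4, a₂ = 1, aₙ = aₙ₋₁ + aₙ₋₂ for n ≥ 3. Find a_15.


Computing iteratively: 4, 1, 5, 6, 11, 17, 28, 45, 73, 118, 191, 309, ...
a_15 = 1309

a_15 = 1309


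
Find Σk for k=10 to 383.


Σₖ₌10^383 k = Σₖ₌₁^383 k − Σₖ₌₁^9 k
= 383·384/2 − 9·10/2
= 73536 − 45 = 73491

Σk = 73491


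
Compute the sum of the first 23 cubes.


n(n+1)/2 = 23×24/2 = 276
Σk³ = 276² = 76176

Σk³ = 76176


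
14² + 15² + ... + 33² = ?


Σₖ₌14^33 k² = Σₖ₌₁^33 k² − Σₖ₌₁^13 k²
= 33·34·67/6 − 13·14·27/6
= 12529 − 819 = 11710

Σk² = 11710


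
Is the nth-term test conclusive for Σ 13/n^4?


lim(n→∞) 13/n^4 = 0
lim aₙ = 0 → nth-term test is INCONCLUSIVE
(Need other tests; this is actually a convergent p-series with p=4 > 1)

Inconclusive (lim aₙ = 0; need another test)


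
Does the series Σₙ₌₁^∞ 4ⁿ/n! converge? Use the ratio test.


aₙ = 4^n/n!
a_{n+1}/aₙ = 4^(n+1)/(n+1)! × n!/4^n
= 4/(n+1)
L = lim(n→∞) 4/(n+1) = 0
L < 1 → series CONVERGES

Converges (ratio test: L = 0 < 1)


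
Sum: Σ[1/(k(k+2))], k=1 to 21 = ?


1/(k(k+2)) = (1/2)·(1/k - 1/(k+2)) (partial fractions)
Telescoping: Σ = (1/2)·(1 + 1/2 - 1/22 - 1/23) = 357/506

Sum = 357/506


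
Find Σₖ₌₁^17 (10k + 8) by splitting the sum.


Σ(10k+8) = 10·Σk + 8·n
= 10·153 + 8·17
= 1530 + 136 = 1666

Σ = 1666


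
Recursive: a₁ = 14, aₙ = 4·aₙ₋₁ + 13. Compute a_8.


Computing step by step:
a_1 = 14
a_2 = 69
a_3 = 289
a_4 = 1169
a_5 = 4689
a_6 = 18769
a_7 = 75089
a_8 = 300369


a_8 = 300369


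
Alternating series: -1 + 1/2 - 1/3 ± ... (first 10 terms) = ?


S = -1 + 1/2 - 1/3 + 1/4 - 1/5 + 1/6 - 1/7 + 1/8 ± ...
= -0.6456
(Full series converges to -ln(2) ≈ -0.6931)

S_10 = -0.6456


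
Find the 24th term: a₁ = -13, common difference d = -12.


aₙ = a₁ + (n-1)d
= -13 + (24-1)×-12
= -13 - 276
= -289

a_24 = -289


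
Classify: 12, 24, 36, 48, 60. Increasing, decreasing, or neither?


Differences: 12, 12, 12, 12
All differences > 0 → strictly INCREASING

Monotonically increasing


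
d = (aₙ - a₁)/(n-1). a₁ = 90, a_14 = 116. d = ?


d = (aₙ - a₁)/(n-1)
= (116 - 90)/(14-1)
= 26/13 = 2

d = 2


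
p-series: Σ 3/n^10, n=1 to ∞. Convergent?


p-series test: Σ c/n^p converges if p > 1, diverges if p ≤ 1 (constant c > 0 doesn't affect convergence).
p = 10
10 > 1 → CONVERGES

Converges (p = 10 > 1)


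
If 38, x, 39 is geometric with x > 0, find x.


GM = √(38×39) = √1482 = 38.4968

GM = 38.4968


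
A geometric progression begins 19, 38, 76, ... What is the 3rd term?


aₙ = a₁·r^(n-1)
= 19×2^2
= 19×4
= 76

a_3 = 76


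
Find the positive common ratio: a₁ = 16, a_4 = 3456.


r^(n-1) = aₙ/a₁
r^3 = 3456/16 = 216
r = 216^(1/3)
= 6

r = 6


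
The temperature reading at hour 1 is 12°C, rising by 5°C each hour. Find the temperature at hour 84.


aₙ = a₁ + (n-1)d
= 12 + (84-1)×5
= 12 + 415
= 427

a_84 = 427


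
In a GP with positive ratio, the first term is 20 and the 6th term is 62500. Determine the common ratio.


r^(n-1) = aₙ/a₁
r^5 = 62500/20 = 3125
r = 3125^(1/5)
= 5

r = 5


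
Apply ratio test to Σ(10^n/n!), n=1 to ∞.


aₙ = 10^n/n!
a_{n+1}/aₙ = 10^(n+1)/(n+1)! × n!/10^n
= 10/(n+1)
L = lim(n→∞) 10/(n+1) = 0
L < 1 → series CONVERGES

Converges (ratio test: L = 0 < 1)


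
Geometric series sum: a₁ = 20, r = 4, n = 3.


Sₙ = 20×(4^3 - 1)/(4 - 1)
= 20×(64 - 1)/3
= 20×63/3
= 420

S_3 = 420


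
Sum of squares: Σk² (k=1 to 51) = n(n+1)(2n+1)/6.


n = 51
n(n+1)(2n+1)/6 = 51×52×103/6
= 273156/6 = 45526

Σk² = 45526


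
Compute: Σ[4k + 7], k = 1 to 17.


Σ(4k+7) = 4·Σk + 7·n
= 4·153 + 7·17
= 612 + 119 = 731

Σ = 731


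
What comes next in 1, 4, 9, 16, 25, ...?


Pattern: perfect squares: n²
Terms: 1, 4, 9, 16, 25
Next term = 36

Next term = 36


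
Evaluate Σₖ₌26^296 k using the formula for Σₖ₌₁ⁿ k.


Σₖ₌26^296 k = Σₖ₌₁^296 k − Σₖ₌₁^25 k
= 296·297/2 − 25·26/2
= 43956 − 325 = 43631

Σk = 43631


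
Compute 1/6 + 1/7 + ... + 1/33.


Σₖ₌6^33 1/k = 1/6 + 1/7 + 1/8 + ... + 1/33
= 23701413189829/13127595717600
≈ 1.8055

Sum = 23701413189829/13127595717600 ≈ 1.8055


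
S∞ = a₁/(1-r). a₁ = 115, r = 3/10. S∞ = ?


S∞ = a₁/(1-r) = 115/(1 - 3/10)
= 115/(7/10)
= 1150/7

S∞ = 1150/7


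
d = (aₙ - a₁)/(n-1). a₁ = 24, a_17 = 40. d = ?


d = (aₙ - a₁)/(n-1)
= (40 - 24)/(17-1)
= 16/16 = 1

d = 1


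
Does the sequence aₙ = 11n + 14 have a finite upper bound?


aₙ = 11n + 14 → as n→∞, aₙ→∞
No finite upper bound exists
The sequence is UNBOUNDED

Unbounded (aₙ → ∞ as n → ∞)


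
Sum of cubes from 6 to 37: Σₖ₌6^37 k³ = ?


Σₖ₌6^37 k³ = [37·38/2]² − [5·6/2]²
= 494209 − 225 = 493984

Σk³ = 493984


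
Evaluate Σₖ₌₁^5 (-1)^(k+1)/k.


S = 1 - 1/2 + 1/3 - 1/4 + 1/5
= 0.7833
(Full series converges to +ln(2) ≈ +0.6931)

S_5 = 0.7833


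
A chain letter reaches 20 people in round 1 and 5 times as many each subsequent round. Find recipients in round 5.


aₙ = a₁·r^(n-1)
= 20×5^4
= 20×625
= 12500

a_5 = 12500


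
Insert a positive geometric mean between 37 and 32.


GM = √(37×32) = √1184 = 34.4093

GM = 34.4093


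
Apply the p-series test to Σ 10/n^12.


p-series test: Σ c/n^p converges if p > 1, diverges if p ≤ 1 (constant c > 0 doesn't affect convergence).
p = 12
12 > 1 → CONVERGES

Converges (p = 12 > 1)


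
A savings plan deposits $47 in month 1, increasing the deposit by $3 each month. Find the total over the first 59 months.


aₙ = 47 + (59-1)×3 = 221
Sₙ = n(a₁+aₙ)/2 = 59×(47+221)/2
= 59×268/2 = 7906

S_59 = 7906


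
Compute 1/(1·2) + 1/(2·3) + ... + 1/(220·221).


1/(k(k+1)) = 1/k - 1/(k+1) (partial fractions)
Telescoping: Σ = 1 - 1/221 = 220/221

Sum = 220/221


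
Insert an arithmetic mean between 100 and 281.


AM = (100 + 281)/2 = 381/2 = 190.5

AM = 190.5


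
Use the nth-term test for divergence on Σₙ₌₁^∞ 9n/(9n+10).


lim(n→∞) 9n/(9n+10) = 9/9 = 1  (divide numerator and denominator by n)
lim aₙ = 1 ≠ 0 → series DIVERGES

Diverges (lim aₙ = 1 ≠ 0)


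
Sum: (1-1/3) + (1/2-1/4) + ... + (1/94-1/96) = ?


Telescoping with gap 2: two head and two tail terms survive.
= (1 + 1/2) - (1/95 + 1/96)
= 3/2 - 1/95 - 1/96 = 13489/9120

Sum = 13489/9120


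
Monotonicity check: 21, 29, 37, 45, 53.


Differences: 8, 8, 8, 8
All differences > 0 → strictly INCREASING

Monotonically increasing


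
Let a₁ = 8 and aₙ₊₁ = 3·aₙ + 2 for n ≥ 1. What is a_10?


Computing step by step:
a_1 = 8
a_2 = 26
a_3 = 80
a_4 = 242
a_5 = 728
a_6 = 2186
a_7 = 6560
a_8 = 19682
a_9 = 59048
a_10 = 177146


a_10 = 177146


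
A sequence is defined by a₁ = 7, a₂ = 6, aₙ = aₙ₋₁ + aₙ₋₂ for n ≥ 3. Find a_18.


Computing iteratively: 7, 6, 13, 19, 32, 51, 83, 134, 217, 351, 568, 919, ...
a_18 = 16491

a_18 = 16491


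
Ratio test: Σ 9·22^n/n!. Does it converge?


aₙ = 9·22^n/n!
a_{n+1}/aₙ = 22^(n+1)/(n+1)! × n!/22^n  (constant 9 cancels)
= 22/(n+1)
L = lim(n→∞) 22/(n+1) = 0
L < 1 → series CONVERGES

Converges (ratio test: L = 0 < 1)


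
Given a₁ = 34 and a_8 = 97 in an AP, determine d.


d = (aₙ - a₁)/(n-1)
= (97 - 34)/(8-1)
= 63/7 = 9

d = 9


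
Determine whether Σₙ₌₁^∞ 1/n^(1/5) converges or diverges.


p-series test: Σ c/n^p converges if p > 1, diverges if p ≤ 1 (constant c > 0 doesn't affect convergence).
p = 1/5
1/5 ≤ 1 → DIVERGES

Diverges (p = 1/5 ≤ 1)


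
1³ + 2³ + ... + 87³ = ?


n(n+1)/2 = 87×88/2 = 3828
Σk³ = 3828² = 14653584

Σk³ = 14653584


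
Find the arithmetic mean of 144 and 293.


AM = (144 + 293)/2 = 437/2 = 218.5

AM = 218.5


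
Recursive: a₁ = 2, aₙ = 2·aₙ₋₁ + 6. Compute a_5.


Computing step by step:
a_1 = 2
a_2 = 10
a_3 = 26
a_4 = 58
a_5 = 122


a_5 = 122


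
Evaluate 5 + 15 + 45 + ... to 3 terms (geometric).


Sₙ = 5×(3^3 - 1)/(3 - 1)
= 5×(27 - 1)/2
= 5×26/2
= 65

S_3 = 65


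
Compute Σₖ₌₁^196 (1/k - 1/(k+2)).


Telescoping with gap 2: two head and two tail terms survive.
= (1 + 1/2) - (1/197 + 1/198)
= 3/2 - 1/197 - 1/198 = 29057/19503

Sum = 29057/19503


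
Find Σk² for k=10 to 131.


Σₖ₌10^131 k² = Σₖ₌₁^131 k² − Σₖ₌₁^9 k²
= 131·132·263/6 − 9·10·19/6
= 757966 − 285 = 757681

Σk² = 757681


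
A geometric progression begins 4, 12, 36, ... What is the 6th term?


aₙ = a₁·r^(n-1)
= 4×3^5
= 4×243
= 972

a_6 = 972


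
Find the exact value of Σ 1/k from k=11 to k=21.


Σₖ₌11^21 1/k = 1/11 + 1/12 + 1/13 + ... + 1/21
= 166770367/232792560
≈ 0.7164

Sum = 166770367/232792560 ≈ 0.7164


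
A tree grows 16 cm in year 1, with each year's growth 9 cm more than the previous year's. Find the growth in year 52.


aₙ = a₁ + (n-1)d
= 16 + (52-1)×9
= 16 + 459
= 475

a_52 = 475


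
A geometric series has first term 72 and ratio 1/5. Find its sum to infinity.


S∞ = a₁/(1-r) = 72/(1 - 1/5)
= 72/(4/5)
= 90

S∞ = 90


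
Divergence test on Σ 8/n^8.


lim(n→∞) 8/n^8 = 0
lim aₙ = 0 → nth-term test is INCONCLUSIVE
(Need other tests; this is actually a convergent p-series with p=8 > 1)

Inconclusive (lim aₙ = 0; need another test)


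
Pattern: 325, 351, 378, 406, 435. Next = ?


Pattern: triangular numbers: n(n+1)/2
Terms: 325, 351, 378, 406, 435
Next term = 465

Next term = 465


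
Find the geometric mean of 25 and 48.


GM = √(25×48) = √1200 = 34.641

GM = 34.641


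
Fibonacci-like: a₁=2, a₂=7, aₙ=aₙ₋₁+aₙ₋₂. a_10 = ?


Computing iteratively: 2, 7, 9, 16, 25, 41, 66, 107, 173, 280
a_10 = 280

a_10 = 280


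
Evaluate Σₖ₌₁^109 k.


n(n+1)/2 = 109×110/2 = 11990/2 = 5995

Σk = 5995


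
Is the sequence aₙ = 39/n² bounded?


a₁ = 39, a₂ = 39/4, a₃ = 39/9, ...
0 < aₙ ≤ 39 for all n ≥ 1
The sequence IS bounded

Bounded (0 < aₙ ≤ 39)


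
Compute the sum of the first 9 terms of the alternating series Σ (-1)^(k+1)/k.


S = 1 - 1/2 + 1/3 - 1/4 + 1/5 - 1/6 + 1/7 - 1/8 ± ...
= 0.7456
(Full series converges to +ln(2) ≈ +0.6931)

S_9 = 0.7456


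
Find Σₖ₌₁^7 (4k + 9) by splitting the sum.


Σ(4k+9) = 4·Σk + 9·n
= 4·28 + 9·7
= 112 + 63 = 175

Σ = 175


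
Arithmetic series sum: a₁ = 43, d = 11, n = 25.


aₙ = 43 + (25-1)×11 = 307
Sₙ = n(a₁+aₙ)/2 = 25×(43+307)/2
= 25×350/2 = 4375

S_25 = 4375


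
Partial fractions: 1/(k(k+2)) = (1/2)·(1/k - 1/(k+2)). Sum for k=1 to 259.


1/(k(k+2)) = (1/2)·(1/k - 1/(k+2)) (partial fractions)
Telescoping: Σ = (1/2)·(1 + 1/2 - 1/260 - 1/261) = 101269/135720

Sum = 101269/135720


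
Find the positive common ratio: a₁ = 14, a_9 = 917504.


r^(n-1) = aₙ/a₁
r^8 = 917504/14 = 65536
r = 65536^(1/8)
= ±4; taking r > 0 gives r = 4

r = 4


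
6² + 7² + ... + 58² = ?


Σₖ₌6^58 k² = Σₖ₌₁^58 k² − Σₖ₌₁^5 k²
= 58·59·117/6 − 5·6·11/6
= 66729 − 55 = 66674

Σk² = 66674


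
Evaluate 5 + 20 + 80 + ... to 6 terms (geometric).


Sₙ = 5×(4^6 - 1)/(4 - 1)
= 5×(4096 - 1)/3
= 5×4095/3
= 6825

S_6 = 6825


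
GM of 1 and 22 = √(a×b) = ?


GM = √(1×22) = √22 = 4.6904

GM = 4.6904


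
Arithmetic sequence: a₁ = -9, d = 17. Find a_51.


aₙ = a₁ + (n-1)d
= -9 + (51-1)×17
= -9 + 850
= 841

a_51 = 841


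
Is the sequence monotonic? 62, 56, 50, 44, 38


Differences: -6, -6, -6, -6
All differences < 0 → strictly DECREASING

Monotonically decreasing


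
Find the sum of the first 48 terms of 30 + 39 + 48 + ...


aₙ = 30 + (48-1)×9 = 453
Sₙ = n(a₁+aₙ)/2 = 48×(30+453)/2
= 48×483/2 = 11592

S_48 = 11592


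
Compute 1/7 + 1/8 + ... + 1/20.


Σₖ₌7^20 1/k = 1/7 + 1/8 + 1/9 + ... + 1/20
= 89061751/77597520
≈ 1.1477

Sum = 89061751/77597520 ≈ 1.1477


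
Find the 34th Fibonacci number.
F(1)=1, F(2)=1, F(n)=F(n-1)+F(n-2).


Fibonacci sequence: 1, 1, 2, 3, 5, 8, 13, 21, 34, 55, 89, ...
F(34) = 5702887

F(34) = 5702887


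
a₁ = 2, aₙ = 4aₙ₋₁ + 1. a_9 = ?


Computing step by step:
a_1 = 2
a_2 = 9
a_3 = 37
a_4 = 149
a_5 = 597
a_6 = 2389
a_7 = 9557
a_8 = 38229
a_9 = 152917


a_9 = 152917


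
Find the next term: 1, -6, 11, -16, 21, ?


Pattern: alternating sign, magnitude arithmetic (d=5)
Terms: 1, -6, 11, -16, 21
Next term = -26

Next term = -26


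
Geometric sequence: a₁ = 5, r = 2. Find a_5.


aₙ = a₁·r^(n-1)
= 5×2^4
= 5×16
= 80

a_5 = 80


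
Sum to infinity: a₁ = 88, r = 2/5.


S∞ = a₁/(1-r) = 88/(1 - 2/5)
= 88/(3/5)
= 440/3

S∞ = 440/3
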